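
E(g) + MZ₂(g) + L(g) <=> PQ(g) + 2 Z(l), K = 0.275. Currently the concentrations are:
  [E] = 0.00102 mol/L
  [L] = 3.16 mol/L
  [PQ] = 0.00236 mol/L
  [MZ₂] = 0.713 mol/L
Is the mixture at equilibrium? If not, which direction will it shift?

(Z is a pure liquid — omitted from Q.)
Q = [PQ] / ([E]·[MZ₂]·[L]) = (0.00236) / ((0.00102)·(0.713)·(3.16)) = 1.03
Q = 1.03 > K = 0.275: net reverse reaction.

no; Q > K, reaction proceeds in reverse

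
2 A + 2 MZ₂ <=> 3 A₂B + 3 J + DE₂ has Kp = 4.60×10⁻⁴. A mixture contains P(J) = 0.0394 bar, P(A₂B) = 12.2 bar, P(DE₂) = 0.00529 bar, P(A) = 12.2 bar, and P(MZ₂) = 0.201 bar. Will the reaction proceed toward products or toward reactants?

forward (toward products)

Qp = P(A₂B)³·P(J)³·P(DE₂) / (P(A)²·P(MZ₂)²) = (12.2)³·(0.0394)³·(0.00529) / ((12.2)²·(0.201)²) = 9.77×10⁻⁵
Qp = 9.77×10⁻⁵ < Kp = 4.60×10⁻⁴, so the forward reaction proceeds.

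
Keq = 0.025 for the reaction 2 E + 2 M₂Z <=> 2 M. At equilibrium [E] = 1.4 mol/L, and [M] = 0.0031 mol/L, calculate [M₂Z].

[M₂Z] = 0.014 mol/L

At equilibrium, Keq = [M]² / ([E]²·[M₂Z]²) = 0.025.
(0.0031)² / ((1.4)²·([M₂Z])²) = 0.025
[M₂Z]² = 1.96e-4 ⇒ [M₂Z] = 0.014 mol/L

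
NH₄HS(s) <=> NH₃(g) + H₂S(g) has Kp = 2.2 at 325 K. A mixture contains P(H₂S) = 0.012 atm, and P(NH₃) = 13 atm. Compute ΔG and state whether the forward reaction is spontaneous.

ΔG = -7.15 kJ/mol; the forward reaction is spontaneous

(NH₄HS is a pure solid — omitted from Qp.)
Qp = P(NH₃)·P(H₂S) = (13)·(0.012) = 0.156
ΔG = RT ln(Qp/Kp) = (8.314 J mol⁻¹ K⁻¹)(325 K) × ln(0.156/2.2)
   = (2.702 kJ/mol)(-2.646) = -7.15 kJ/mol
ΔG < 0, so the forward reaction is spontaneous (proceeds forward).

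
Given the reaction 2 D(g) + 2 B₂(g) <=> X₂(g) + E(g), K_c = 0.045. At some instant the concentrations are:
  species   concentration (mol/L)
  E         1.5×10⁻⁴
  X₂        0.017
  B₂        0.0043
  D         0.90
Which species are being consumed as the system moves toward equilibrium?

X₂, E (products)

Q_c = [X₂]·[E] / ([D]²·[B₂]²) = (0.017)·(1.5×10⁻⁴) / ((0.90)²·(0.0043)²) = 0.17
Q_c = 0.17 > K_c = 0.045: net reverse reaction.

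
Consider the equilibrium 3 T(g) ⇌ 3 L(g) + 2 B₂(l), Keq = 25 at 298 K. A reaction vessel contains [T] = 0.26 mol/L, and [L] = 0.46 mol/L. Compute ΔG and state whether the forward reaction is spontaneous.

ΔG = -3.73 kJ/mol; the forward reaction is spontaneous

(B₂ is a pure liquid — omitted from Q.)
Q = [L]³ / [T]³ = (0.46)³ / (0.26)³ = 5.54
ΔG = RT ln(Q/Keq) = (8.314 J mol⁻¹ K⁻¹)(298 K) × ln(5.54/25)
   = (2.478 kJ/mol)(-1.507) = -3.73 kJ/mol
ΔG < 0, so the forward reaction is spontaneous (proceeds forward).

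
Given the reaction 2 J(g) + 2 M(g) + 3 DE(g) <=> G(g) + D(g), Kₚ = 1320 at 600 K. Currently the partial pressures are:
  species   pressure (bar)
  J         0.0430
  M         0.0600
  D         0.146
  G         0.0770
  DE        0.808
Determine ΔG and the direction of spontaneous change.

Qₚ = P(G)·P(D) / (P(J)²·P(M)²·P(DE)³) = (0.0770)·(0.146) / ((0.0430)²·(0.0600)²·(0.808)³) = 3200
ΔG = RT ln(Qₚ/Kₚ) = (8.314 J mol⁻¹ K⁻¹)(600 K) × ln(3200/1320)
   = (4.988 kJ/mol)(0.8855) = 4.42 kJ/mol
ΔG > 0, so the forward reaction is non-spontaneous (proceeds in reverse).

ΔG = 4.42 kJ/mol; the forward reaction is non-spontaneous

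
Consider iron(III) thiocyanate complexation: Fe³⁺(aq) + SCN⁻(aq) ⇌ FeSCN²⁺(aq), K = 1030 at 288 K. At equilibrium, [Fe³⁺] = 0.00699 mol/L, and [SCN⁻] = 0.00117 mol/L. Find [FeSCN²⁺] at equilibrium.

[FeSCN²⁺] = 0.00842 mol/L

At equilibrium, K = [FeSCN²⁺] / ([Fe³⁺]·[SCN⁻]) = 1030.
([FeSCN²⁺]) / ((0.00699)·(0.00117)) = 1030
[FeSCN²⁺] = 0.00842 mol/L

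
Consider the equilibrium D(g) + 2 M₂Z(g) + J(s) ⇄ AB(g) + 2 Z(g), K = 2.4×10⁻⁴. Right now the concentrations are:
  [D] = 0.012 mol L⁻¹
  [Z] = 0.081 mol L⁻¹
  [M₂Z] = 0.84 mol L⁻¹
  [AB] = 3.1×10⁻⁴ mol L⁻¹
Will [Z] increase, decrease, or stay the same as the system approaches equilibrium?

(J is a pure solid — omitted from Q.)
Q = [AB]·[Z]² / ([D]·[M₂Z]²) = (3.1×10⁻⁴)·(0.081)² / ((0.012)·(0.84)²) = 2.4×10⁻⁴
Q = 2.4×10⁻⁴ = K; the system is at equilibrium.

stay the same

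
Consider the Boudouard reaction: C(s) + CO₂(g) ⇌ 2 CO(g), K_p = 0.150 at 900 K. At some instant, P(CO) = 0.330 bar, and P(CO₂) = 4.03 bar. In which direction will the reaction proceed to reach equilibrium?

(C is a pure solid — omitted from Q_p.)
Q_p = P(CO)² / P(CO₂) = (0.330)² / (4.03) = 0.0270
Q_p = 0.0270 < K_p = 0.150, so the forward reaction proceeds.

toward products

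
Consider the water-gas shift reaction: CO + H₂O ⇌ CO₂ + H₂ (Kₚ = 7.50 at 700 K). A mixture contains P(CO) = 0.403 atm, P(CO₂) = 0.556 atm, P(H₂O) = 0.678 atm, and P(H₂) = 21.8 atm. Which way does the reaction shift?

reverse (toward reactants)

Qₚ = P(CO₂)·P(H₂) / (P(CO)·P(H₂O)) = (0.556)·(21.8) / ((0.403)·(0.678)) = 44.4
Qₚ = 44.4 > Kₚ = 7.50, so the reverse reaction proceeds.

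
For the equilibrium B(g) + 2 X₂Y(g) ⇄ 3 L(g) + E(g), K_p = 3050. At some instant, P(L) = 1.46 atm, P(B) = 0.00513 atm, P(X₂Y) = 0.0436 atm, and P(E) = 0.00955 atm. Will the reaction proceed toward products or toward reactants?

at equilibrium

Q_p = P(L)³·P(E) / (P(B)·P(X₂Y)²) = (1.46)³·(0.00955) / ((0.00513)·(0.0436)²) = 3050
Q_p = 3050 = K_p, so the system is already at equilibrium.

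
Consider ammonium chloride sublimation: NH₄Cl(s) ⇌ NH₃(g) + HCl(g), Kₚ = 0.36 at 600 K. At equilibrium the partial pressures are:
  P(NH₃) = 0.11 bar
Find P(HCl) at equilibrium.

(NH₄Cl is a pure solid — omitted from Kₚ.)
At equilibrium, Kₚ = P(NH₃)·P(HCl) = 0.36.
(0.11)·(P(HCl)) = 0.36
P(HCl) = 3.27 = 3.3 bar

P(HCl) = 3.3 bar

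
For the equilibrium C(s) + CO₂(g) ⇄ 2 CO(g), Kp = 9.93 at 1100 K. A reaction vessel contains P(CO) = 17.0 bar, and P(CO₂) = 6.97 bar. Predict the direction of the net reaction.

toward reactants

(C is a pure solid — omitted from Qp.)
Qp = P(CO)² / P(CO₂) = (17.0)² / (6.97) = 41.5
Qp = 41.5 > Kp = 9.93, so the reverse reaction proceeds.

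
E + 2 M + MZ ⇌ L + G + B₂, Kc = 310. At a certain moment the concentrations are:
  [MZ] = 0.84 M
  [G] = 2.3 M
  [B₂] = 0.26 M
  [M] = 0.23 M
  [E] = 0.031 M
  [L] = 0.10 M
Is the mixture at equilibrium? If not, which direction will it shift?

Qc = [L]·[G]·[B₂] / ([E]·[M]²·[MZ]) = (0.10)·(2.3)·(0.26) / ((0.031)·(0.23)²·(0.84)) = 43
Qc = 43 < Kc = 310: net forward reaction.

no; Q < K, reaction proceeds forward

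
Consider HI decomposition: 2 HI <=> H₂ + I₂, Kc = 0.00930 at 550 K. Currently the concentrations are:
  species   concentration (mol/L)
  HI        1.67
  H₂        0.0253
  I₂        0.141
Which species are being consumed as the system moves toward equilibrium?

Qc = [H₂]·[I₂] / [HI]² = (0.0253)·(0.141) / (1.67)² = 0.00128
Qc = 0.00128 < Kc = 0.00930: net forward reaction.

HI (reactants)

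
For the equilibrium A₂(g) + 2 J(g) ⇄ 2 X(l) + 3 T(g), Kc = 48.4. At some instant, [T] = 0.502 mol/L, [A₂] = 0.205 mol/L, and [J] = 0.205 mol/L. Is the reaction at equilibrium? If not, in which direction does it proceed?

(X is a pure liquid — omitted from Qc.)
Qc = [T]³ / ([A₂]·[J]²) = (0.502)³ / ((0.205)·(0.205)²) = 14.7
Qc = 14.7 < Kc = 48.4, so the forward reaction proceeds.

to the right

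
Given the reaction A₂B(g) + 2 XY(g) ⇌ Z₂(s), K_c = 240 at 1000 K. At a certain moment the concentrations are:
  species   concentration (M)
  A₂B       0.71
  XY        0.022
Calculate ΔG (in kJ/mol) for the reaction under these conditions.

(Z₂ is a pure solid — omitted from Q_c.)
Q_c = 1 / ([A₂B]·[XY]²) = 1 / ((0.71)·(0.022)²) = 2910
ΔG = RT ln(Q_c/K_c) = (8.314 J mol⁻¹ K⁻¹)(1000 K) × ln(2910/240)
   = (8.314 kJ/mol)(2.495) = 20.7 kJ/mol
ΔG > 0, so the forward reaction is non-spontaneous (proceeds in reverse).

ΔG = 20.7 kJ/mol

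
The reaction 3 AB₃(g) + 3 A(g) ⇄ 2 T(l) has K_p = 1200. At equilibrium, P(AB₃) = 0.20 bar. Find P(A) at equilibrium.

P(A) = 0.47 bar

(T is a pure liquid — omitted from K_p.)
At equilibrium, K_p = 1 / (P(AB₃)³·P(A)³) = 1200.
1 / ((0.20)³·(P(A))³) = 1200
P(A)³ = 0.104 ⇒ P(A) = 0.47 bar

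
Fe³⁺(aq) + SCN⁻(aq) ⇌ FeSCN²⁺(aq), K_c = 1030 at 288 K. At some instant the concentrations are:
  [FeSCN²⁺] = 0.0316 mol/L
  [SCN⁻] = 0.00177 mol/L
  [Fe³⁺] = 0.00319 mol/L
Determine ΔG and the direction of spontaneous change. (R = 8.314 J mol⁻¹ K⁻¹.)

ΔG = 4.05 kJ/mol; the forward reaction is non-spontaneous

Q_c = [FeSCN²⁺] / ([Fe³⁺]·[SCN⁻]) = (0.0316) / ((0.00319)·(0.00177)) = 5600
ΔG = RT ln(Q_c/K_c) = (8.314 J mol⁻¹ K⁻¹)(288 K) × ln(5600/1030)
   = (2.394 kJ/mol)(1.693) = 4.05 kJ/mol
ΔG > 0, so the forward reaction is non-spontaneous (proceeds in reverse).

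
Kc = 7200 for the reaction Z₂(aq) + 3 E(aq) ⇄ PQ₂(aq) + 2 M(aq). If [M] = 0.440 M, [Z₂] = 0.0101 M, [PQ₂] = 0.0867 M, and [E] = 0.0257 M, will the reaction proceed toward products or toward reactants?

Qc = [PQ₂]·[M]² / ([Z₂]·[E]³) = (0.0867)·(0.440)² / ((0.0101)·(0.0257)³) = 97900
Qc = 97900 > Kc = 7200, so the reverse reaction proceeds.

reverse (toward reactants)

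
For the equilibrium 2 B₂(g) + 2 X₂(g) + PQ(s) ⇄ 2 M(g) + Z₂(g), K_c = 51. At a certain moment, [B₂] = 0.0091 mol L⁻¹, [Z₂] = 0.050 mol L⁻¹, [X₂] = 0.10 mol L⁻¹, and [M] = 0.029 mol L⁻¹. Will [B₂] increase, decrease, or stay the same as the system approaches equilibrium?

stay the same

(PQ is a pure solid — omitted from Q_c.)
Q_c = [M]²·[Z₂] / ([B₂]²·[X₂]²) = (0.029)²·(0.050) / ((0.0091)²·(0.10)²) = 51
Q_c = 51 = K_c; the system is at equilibrium.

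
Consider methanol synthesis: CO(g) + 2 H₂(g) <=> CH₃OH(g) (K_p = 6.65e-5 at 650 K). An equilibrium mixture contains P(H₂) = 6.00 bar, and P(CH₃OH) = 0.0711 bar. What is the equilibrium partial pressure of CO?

P(CO) = 29.7 bar

At equilibrium, K_p = P(CH₃OH) / (P(CO)·P(H₂)²) = 6.65e-5.
(0.0711) / ((P(CO))·(6.00)²) = 6.65e-5
P(CO) = 29.7 bar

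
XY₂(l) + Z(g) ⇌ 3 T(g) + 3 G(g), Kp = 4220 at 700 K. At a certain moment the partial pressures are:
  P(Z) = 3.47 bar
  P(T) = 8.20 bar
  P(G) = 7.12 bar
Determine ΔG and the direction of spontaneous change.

ΔG = 15.2 kJ/mol; the forward reaction is non-spontaneous

(XY₂ is a pure liquid — omitted from Qp.)
Qp = P(T)³·P(G)³ / P(Z) = (8.20)³·(7.12)³ / (3.47) = 57400
ΔG = RT ln(Qp/Kp) = (8.314 J mol⁻¹ K⁻¹)(700 K) × ln(57400/4220)
   = (5.820 kJ/mol)(2.610) = 15.2 kJ/mol
ΔG > 0, so the forward reaction is non-spontaneous (proceeds in reverse).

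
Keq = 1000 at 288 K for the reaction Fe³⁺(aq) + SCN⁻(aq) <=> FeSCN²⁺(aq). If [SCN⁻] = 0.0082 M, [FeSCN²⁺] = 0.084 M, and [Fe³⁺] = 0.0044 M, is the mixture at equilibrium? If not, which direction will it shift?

no; Q > K, reaction proceeds in reverse

Q = [FeSCN²⁺] / ([Fe³⁺]·[SCN⁻]) = (0.084) / ((0.0044)·(0.0082)) = 2300
Q = 2300 > Keq = 1000: net reverse reaction.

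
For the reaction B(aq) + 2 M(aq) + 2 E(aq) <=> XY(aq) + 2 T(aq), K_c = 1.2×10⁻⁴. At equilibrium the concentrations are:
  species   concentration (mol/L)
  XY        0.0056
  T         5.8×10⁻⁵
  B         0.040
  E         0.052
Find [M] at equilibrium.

[M] = 0.038 mol/L

At equilibrium, K_c = [XY]·[T]² / ([B]·[M]²·[E]²) = 1.2×10⁻⁴.
(0.0056)·(5.8×10⁻⁵)² / ((0.040)·([M])²·(0.052)²) = 1.2×10⁻⁴
[M]² = 0.00145 ⇒ [M] = 0.038 mol/L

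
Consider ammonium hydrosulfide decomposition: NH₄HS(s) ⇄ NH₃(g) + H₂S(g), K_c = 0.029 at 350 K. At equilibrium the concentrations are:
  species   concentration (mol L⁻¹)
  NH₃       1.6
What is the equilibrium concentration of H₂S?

(NH₄HS is a pure solid — omitted from K_c.)
At equilibrium, K_c = [NH₃]·[H₂S] = 0.029.
(1.6)·([H₂S]) = 0.029
[H₂S] = 0.0181 = 0.018 mol L⁻¹

[H₂S] = 0.018 mol L⁻¹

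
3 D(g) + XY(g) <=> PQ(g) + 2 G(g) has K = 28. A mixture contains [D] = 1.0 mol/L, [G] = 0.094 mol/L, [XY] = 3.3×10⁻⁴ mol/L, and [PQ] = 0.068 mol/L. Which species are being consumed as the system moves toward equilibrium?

Q = [PQ]·[G]² / ([D]³·[XY]) = (0.068)·(0.094)² / ((1.0)³·(3.3×10⁻⁴)) = 1.8
Q = 1.8 < K = 28: net forward reaction.

D, XY (reactants)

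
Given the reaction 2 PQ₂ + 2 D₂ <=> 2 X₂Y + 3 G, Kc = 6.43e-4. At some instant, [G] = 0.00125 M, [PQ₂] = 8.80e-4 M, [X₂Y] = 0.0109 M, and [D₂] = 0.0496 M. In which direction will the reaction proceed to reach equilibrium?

forward (toward products)

Qc = [X₂Y]²·[G]³ / ([PQ₂]²·[D₂]²) = (0.0109)²·(0.00125)³ / ((8.80e-4)²·(0.0496)²) = 1.22e-4
Qc = 1.22e-4 < Kc = 6.43e-4, so the forward reaction proceeds.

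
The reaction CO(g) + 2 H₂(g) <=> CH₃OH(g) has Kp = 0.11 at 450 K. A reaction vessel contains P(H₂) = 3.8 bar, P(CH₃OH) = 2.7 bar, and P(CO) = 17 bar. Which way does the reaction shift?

Qp = P(CH₃OH) / (P(CO)·P(H₂)²) = (2.7) / ((17)·(3.8)²) = 0.011
Qp = 0.011 < Kp = 0.11, so the forward reaction proceeds.

toward products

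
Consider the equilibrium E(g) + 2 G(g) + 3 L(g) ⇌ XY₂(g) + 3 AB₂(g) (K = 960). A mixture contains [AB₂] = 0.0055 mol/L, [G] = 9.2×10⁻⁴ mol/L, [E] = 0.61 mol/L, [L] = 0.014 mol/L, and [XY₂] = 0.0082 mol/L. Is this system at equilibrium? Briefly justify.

yes, at equilibrium

Q = [XY₂]·[AB₂]³ / ([E]·[G]²·[L]³) = (0.0082)·(0.0055)³ / ((0.61)·(9.2×10⁻⁴)²·(0.014)³) = 960
Q = 960 = K; the system is at equilibrium.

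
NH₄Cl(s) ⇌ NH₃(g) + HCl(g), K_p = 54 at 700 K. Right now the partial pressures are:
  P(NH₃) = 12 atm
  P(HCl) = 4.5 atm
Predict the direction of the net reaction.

(NH₄Cl is a pure solid — omitted from Q_p.)
Q_p = P(NH₃)·P(HCl) = (12)·(4.5) = 54
Q_p = 54 = K_p, so the system is already at equilibrium.

no net change (already at equilibrium)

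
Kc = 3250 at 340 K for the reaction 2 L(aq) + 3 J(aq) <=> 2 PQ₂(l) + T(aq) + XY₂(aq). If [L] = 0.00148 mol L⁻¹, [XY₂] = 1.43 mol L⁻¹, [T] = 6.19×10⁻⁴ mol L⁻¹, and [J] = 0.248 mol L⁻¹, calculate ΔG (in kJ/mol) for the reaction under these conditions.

(PQ₂ is a pure liquid — omitted from Qc.)
Qc = [T]·[XY₂] / ([L]²·[J]³) = (6.19×10⁻⁴)·(1.43) / ((0.00148)²·(0.248)³) = 26500
ΔG = RT ln(Qc/Kc) = (8.314 J mol⁻¹ K⁻¹)(340 K) × ln(26500/3250)
   = (2.827 kJ/mol)(2.098) = 5.93 kJ/mol
ΔG > 0, so the forward reaction is non-spontaneous (proceeds in reverse).

ΔG = 5.93 kJ/mol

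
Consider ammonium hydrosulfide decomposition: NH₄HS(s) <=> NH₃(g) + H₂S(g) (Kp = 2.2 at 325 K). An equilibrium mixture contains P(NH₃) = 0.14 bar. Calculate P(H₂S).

(NH₄HS is a pure solid — omitted from Kp.)
At equilibrium, Kp = P(NH₃)·P(H₂S) = 2.2.
(0.14)·(P(H₂S)) = 2.2
P(H₂S) = 15.7 = 16 bar

P(H₂S) = 16 bar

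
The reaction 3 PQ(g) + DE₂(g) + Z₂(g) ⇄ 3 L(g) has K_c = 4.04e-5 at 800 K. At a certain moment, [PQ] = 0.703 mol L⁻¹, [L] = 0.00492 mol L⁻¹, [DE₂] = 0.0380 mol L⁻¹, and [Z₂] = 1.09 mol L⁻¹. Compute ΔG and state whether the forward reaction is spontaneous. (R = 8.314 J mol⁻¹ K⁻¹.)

ΔG = -10.5 kJ/mol; the forward reaction is spontaneous

Q_c = [L]³ / ([PQ]³·[DE₂]·[Z₂]) = (0.00492)³ / ((0.703)³·(0.0380)·(1.09)) = 8.28e-6
ΔG = RT ln(Q_c/K_c) = (8.314 J mol⁻¹ K⁻¹)(800 K) × ln(8.28e-6/4.04e-5)
   = (6.651 kJ/mol)(-1.585) = -10.5 kJ/mol
ΔG < 0, so the forward reaction is spontaneous (proceeds forward).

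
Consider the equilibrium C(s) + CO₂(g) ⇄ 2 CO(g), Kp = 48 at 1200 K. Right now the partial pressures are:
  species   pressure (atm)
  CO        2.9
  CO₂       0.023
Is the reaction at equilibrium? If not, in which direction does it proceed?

reverse (toward reactants)

(C is a pure solid — omitted from Qp.)
Qp = P(CO)² / P(CO₂) = (2.9)² / (0.023) = 370
Qp = 370 > Kp = 48, so the reverse reaction proceeds.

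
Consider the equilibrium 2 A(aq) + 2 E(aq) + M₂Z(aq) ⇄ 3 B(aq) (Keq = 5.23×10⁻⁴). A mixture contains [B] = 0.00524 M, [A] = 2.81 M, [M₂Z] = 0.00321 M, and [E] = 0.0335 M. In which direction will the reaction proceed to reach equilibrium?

in the reverse direction

Q = [B]³ / ([A]²·[E]²·[M₂Z]) = (0.00524)³ / ((2.81)²·(0.0335)²·(0.00321)) = 0.00506
Q = 0.00506 > Keq = 5.23×10⁻⁴, so the reverse reaction proceeds.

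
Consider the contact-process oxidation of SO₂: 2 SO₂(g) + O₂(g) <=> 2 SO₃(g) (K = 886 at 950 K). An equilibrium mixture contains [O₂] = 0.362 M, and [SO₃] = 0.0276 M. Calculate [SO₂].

At equilibrium, K = [SO₃]² / ([SO₂]²·[O₂]) = 886.
(0.0276)² / (([SO₂])²·(0.362)) = 886
[SO₂]² = 2.38×10⁻⁶ ⇒ [SO₂] = 0.00154 M

[SO₂] = 0.00154 M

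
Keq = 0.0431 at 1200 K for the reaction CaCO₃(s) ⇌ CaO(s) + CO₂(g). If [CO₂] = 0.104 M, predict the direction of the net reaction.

reverse (toward reactants)

(CaCO₃, CaO are pure solids — omitted from Q.)
Q = [CO₂] = 0.104
Q = 0.104 > Keq = 0.0431, so the reverse reaction proceeds.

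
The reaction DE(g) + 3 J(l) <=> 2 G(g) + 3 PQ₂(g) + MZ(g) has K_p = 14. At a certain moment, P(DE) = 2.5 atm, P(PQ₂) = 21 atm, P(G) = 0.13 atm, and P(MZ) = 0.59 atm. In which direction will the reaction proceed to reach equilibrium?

to the left

(J is a pure liquid — omitted from Q_p.)
Q_p = P(G)²·P(PQ₂)³·P(MZ) / P(DE) = (0.13)²·(21)³·(0.59) / (2.5) = 37
Q_p = 37 > K_p = 14, so the reverse reaction proceeds.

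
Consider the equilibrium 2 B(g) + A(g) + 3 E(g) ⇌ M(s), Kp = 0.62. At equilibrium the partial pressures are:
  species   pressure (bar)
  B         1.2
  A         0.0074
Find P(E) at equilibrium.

P(E) = 5.3 bar

(M is a pure solid — omitted from Kp.)
At equilibrium, Kp = 1 / (P(B)²·P(A)·P(E)³) = 0.62.
1 / ((1.2)²·(0.0074)·(P(E))³) = 0.62
P(E)³ = 151 ⇒ P(E) = 5.3 bar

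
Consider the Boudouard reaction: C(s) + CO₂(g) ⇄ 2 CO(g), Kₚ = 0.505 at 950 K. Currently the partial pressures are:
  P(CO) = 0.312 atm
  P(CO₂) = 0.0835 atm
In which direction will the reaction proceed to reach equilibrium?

reverse (toward reactants)

(C is a pure solid — omitted from Qₚ.)
Qₚ = P(CO)² / P(CO₂) = (0.312)² / (0.0835) = 1.17
Qₚ = 1.17 > Kₚ = 0.505, so the reverse reaction proceeds.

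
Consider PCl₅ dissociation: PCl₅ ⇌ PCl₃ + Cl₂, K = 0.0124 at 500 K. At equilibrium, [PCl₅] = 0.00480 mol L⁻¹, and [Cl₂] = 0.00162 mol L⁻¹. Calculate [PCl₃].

[PCl₃] = 0.0367 mol L⁻¹

At equilibrium, K = [PCl₃]·[Cl₂] / [PCl₅] = 0.0124.
([PCl₃])·(0.00162) / (0.00480) = 0.0124
[PCl₃] = 0.0367 mol L⁻¹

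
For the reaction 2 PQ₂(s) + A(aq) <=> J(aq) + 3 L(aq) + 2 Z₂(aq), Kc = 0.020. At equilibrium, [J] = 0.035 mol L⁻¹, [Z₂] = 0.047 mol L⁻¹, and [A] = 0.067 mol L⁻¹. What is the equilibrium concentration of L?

[L] = 2.6 mol L⁻¹

(PQ₂ is a pure solid — omitted from Kc.)
At equilibrium, Kc = [J]·[L]³·[Z₂]² / [A] = 0.020.
(0.035)·([L])³·(0.047)² / (0.067) = 0.020
[L]³ = 17.3 ⇒ [L] = 2.6 mol L⁻¹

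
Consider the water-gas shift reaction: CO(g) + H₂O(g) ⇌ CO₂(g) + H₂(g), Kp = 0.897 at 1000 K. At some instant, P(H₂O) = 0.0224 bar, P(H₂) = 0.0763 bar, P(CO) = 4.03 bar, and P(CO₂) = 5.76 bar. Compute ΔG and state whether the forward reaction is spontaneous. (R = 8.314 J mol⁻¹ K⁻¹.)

ΔG = 14.1 kJ/mol; the forward reaction is non-spontaneous

Qp = P(CO₂)·P(H₂) / (P(CO)·P(H₂O)) = (5.76)·(0.0763) / ((4.03)·(0.0224)) = 4.87
ΔG = RT ln(Qp/Kp) = (8.314 J mol⁻¹ K⁻¹)(1000 K) × ln(4.87/0.897)
   = (8.314 kJ/mol)(1.692) = 14.1 kJ/mol
ΔG > 0, so the forward reaction is non-spontaneous (proceeds in reverse).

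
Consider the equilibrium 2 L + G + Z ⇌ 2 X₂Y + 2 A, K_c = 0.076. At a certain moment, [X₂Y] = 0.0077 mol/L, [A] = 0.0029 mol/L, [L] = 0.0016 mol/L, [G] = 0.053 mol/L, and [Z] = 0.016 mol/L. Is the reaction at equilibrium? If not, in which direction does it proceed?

to the left

Q_c = [X₂Y]²·[A]² / ([L]²·[G]·[Z]) = (0.0077)²·(0.0029)² / ((0.0016)²·(0.053)·(0.016)) = 0.23
Q_c = 0.23 > K_c = 0.076, so the reverse reaction proceeds.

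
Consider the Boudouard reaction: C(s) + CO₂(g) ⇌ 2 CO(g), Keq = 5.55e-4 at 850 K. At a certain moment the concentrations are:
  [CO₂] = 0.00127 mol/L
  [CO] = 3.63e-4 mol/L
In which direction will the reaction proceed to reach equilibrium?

(C is a pure solid — omitted from Q.)
Q = [CO]² / [CO₂] = (3.63e-4)² / (0.00127) = 1.04e-4
Q = 1.04e-4 < Keq = 5.55e-4, so the forward reaction proceeds.

to the right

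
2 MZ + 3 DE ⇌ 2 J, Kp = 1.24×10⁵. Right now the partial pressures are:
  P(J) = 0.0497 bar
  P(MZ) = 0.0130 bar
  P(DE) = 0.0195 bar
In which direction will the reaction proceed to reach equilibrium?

toward reactants

Qp = P(J)² / (P(MZ)²·P(DE)³) = (0.0497)² / ((0.0130)²·(0.0195)³) = 1.97×10⁶
Qp = 1.97×10⁶ > Kp = 1.24×10⁵, so the reverse reaction proceeds.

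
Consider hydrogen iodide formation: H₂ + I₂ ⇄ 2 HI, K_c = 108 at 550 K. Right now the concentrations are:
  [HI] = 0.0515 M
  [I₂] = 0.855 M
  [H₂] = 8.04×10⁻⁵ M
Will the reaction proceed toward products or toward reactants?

Q_c = [HI]² / ([H₂]·[I₂]) = (0.0515)² / ((8.04×10⁻⁵)·(0.855)) = 38.6
Q_c = 38.6 < K_c = 108, so the forward reaction proceeds.

toward products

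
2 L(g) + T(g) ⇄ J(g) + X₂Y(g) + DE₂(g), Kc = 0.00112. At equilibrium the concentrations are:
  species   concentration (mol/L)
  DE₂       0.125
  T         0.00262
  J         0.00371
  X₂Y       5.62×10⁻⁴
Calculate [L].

At equilibrium, Kc = [J]·[X₂Y]·[DE₂] / ([L]²·[T]) = 0.00112.
(0.00371)·(5.62×10⁻⁴)·(0.125) / (([L])²·(0.00262)) = 0.00112
[L]² = 0.0888 ⇒ [L] = 0.298 mol/L

[L] = 0.298 mol/L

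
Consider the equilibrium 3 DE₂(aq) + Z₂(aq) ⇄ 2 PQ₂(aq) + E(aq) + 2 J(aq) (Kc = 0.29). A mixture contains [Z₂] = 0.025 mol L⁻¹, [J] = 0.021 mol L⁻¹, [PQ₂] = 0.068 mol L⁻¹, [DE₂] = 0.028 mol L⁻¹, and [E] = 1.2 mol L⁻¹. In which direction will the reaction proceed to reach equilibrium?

in the reverse direction

Qc = [PQ₂]²·[E]·[J]² / ([DE₂]³·[Z₂]) = (0.068)²·(1.2)·(0.021)² / ((0.028)³·(0.025)) = 4.5
Qc = 4.5 > Kc = 0.29, so the reverse reaction proceeds.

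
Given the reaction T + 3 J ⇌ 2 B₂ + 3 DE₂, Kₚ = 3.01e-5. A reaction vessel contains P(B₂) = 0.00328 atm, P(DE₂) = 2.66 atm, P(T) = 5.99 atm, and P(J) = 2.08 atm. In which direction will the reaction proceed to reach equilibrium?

Qₚ = P(B₂)²·P(DE₂)³ / (P(T)·P(J)³) = (0.00328)²·(2.66)³ / ((5.99)·(2.08)³) = 3.76e-6
Qₚ = 3.76e-6 < Kₚ = 3.01e-5, so the forward reaction proceeds.

in the forward direction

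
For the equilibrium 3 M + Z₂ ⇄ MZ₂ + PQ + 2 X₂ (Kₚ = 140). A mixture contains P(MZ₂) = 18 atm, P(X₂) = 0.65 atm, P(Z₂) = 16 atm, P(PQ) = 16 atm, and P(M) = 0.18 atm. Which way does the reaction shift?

to the left

Qₚ = P(MZ₂)·P(PQ)·P(X₂)² / (P(M)³·P(Z₂)) = (18)·(16)·(0.65)² / ((0.18)³·(16)) = 1300
Qₚ = 1300 > Kₚ = 140, so the reverse reaction proceeds.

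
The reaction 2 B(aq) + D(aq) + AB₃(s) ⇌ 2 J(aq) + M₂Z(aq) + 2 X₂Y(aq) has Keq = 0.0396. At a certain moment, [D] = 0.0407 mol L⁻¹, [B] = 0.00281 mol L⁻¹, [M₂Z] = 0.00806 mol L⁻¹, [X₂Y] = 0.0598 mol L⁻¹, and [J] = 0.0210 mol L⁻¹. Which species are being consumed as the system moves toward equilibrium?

none (at equilibrium)

(AB₃ is a pure solid — omitted from Q.)
Q = [J]²·[M₂Z]·[X₂Y]² / ([B]²·[D]) = (0.0210)²·(0.00806)·(0.0598)² / ((0.00281)²·(0.0407)) = 0.0396
Q = 0.0396 = Keq; the system is at equilibrium.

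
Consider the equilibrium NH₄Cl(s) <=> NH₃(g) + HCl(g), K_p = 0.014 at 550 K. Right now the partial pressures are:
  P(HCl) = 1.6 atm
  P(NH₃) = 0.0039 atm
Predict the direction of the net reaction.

in the forward direction

(NH₄Cl is a pure solid — omitted from Q_p.)
Q_p = P(NH₃)·P(HCl) = (0.0039)·(1.6) = 0.0062
Q_p = 0.0062 < K_p = 0.014, so the forward reaction proceeds.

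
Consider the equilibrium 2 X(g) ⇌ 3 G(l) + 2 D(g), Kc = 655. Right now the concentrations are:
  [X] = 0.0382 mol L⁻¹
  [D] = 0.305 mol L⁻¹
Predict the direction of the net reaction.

in the forward direction

(G is a pure liquid — omitted from Qc.)
Qc = [D]² / [X]² = (0.305)² / (0.0382)² = 63.7
Qc = 63.7 < Kc = 655, so the forward reaction proceeds.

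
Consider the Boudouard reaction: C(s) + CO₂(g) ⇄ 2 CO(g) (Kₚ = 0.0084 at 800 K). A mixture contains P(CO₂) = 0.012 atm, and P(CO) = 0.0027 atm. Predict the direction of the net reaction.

forward (toward products)

(C is a pure solid — omitted from Qₚ.)
Qₚ = P(CO)² / P(CO₂) = (0.0027)² / (0.012) = 6.1e-4
Qₚ = 6.1e-4 < Kₚ = 0.0084, so the forward reaction proceeds.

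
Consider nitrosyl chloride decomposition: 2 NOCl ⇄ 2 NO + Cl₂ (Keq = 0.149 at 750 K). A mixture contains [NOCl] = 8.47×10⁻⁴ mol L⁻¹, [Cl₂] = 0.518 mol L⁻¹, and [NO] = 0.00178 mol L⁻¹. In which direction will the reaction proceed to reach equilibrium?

Q = [NO]²·[Cl₂] / [NOCl]² = (0.00178)²·(0.518) / (8.47×10⁻⁴)² = 2.29
Q = 2.29 > Keq = 0.149, so the reverse reaction proceeds.

in the reverse direction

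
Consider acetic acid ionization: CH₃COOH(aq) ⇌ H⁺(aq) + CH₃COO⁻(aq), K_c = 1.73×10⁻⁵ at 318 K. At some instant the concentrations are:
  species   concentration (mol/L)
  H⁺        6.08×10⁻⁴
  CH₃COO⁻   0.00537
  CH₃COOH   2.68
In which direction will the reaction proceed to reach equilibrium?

Q_c = [H⁺]·[CH₃COO⁻] / [CH₃COOH] = (6.08×10⁻⁴)·(0.00537) / (2.68) = 1.22×10⁻⁶
Q_c = 1.22×10⁻⁶ < K_c = 1.73×10⁻⁵, so the forward reaction proceeds.

to the right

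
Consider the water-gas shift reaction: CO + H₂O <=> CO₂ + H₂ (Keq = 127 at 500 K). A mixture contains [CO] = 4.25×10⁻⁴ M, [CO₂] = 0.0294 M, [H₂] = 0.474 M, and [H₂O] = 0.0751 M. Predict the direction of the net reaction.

Q = [CO₂]·[H₂] / ([CO]·[H₂O]) = (0.0294)·(0.474) / ((4.25×10⁻⁴)·(0.0751)) = 437
Q = 437 > Keq = 127, so the reverse reaction proceeds.

to the left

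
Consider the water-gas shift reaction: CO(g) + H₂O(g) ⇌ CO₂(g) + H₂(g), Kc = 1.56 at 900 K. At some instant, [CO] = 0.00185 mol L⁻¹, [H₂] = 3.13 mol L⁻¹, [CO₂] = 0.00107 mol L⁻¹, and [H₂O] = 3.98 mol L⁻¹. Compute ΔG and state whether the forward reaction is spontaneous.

Qc = [CO₂]·[H₂] / ([CO]·[H₂O]) = (0.00107)·(3.13) / ((0.00185)·(3.98)) = 0.455
ΔG = RT ln(Qc/Kc) = (8.314 J mol⁻¹ K⁻¹)(900 K) × ln(0.455/1.56)
   = (7.483 kJ/mol)(-1.232) = -9.22 kJ/mol
ΔG < 0, so the forward reaction is spontaneous (proceeds forward).

ΔG = -9.22 kJ/mol; the forward reaction is spontaneous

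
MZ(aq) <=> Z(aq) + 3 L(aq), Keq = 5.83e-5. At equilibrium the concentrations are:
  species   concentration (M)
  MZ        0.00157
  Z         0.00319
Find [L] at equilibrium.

At equilibrium, Keq = [Z]·[L]³ / [MZ] = 5.83e-5.
(0.00319)·([L])³ / (0.00157) = 5.83e-5
[L]³ = 2.87e-5 ⇒ [L] = 0.0306 M

[L] = 0.0306 M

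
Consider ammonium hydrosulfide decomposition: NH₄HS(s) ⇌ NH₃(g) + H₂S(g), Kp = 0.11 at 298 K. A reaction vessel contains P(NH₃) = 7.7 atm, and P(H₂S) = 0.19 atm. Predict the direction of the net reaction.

(NH₄HS is a pure solid — omitted from Qp.)
Qp = P(NH₃)·P(H₂S) = (7.7)·(0.19) = 1.5
Qp = 1.5 > Kp = 0.11, so the reverse reaction proceeds.

in the reverse direction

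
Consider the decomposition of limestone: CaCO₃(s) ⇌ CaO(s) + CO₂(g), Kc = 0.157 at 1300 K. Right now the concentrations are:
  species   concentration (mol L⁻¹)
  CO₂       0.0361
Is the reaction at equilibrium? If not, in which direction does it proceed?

(CaCO₃, CaO are pure solids — omitted from Qc.)
Qc = [CO₂] = 0.0361
Qc = 0.0361 < Kc = 0.157, so the forward reaction proceeds.

in the forward direction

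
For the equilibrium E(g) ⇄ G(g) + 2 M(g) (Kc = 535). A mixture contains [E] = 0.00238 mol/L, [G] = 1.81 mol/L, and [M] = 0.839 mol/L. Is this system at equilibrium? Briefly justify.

yes, at equilibrium

Qc = [G]·[M]² / [E] = (1.81)·(0.839)² / (0.00238) = 535
Qc = 535 = Kc; the system is at equilibrium.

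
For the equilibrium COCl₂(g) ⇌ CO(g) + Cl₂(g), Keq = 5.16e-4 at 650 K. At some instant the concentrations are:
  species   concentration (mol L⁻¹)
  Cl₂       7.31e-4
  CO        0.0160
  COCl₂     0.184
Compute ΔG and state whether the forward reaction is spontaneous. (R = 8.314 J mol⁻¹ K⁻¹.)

ΔG = -11.3 kJ/mol; the forward reaction is spontaneous

Q = [CO]·[Cl₂] / [COCl₂] = (0.0160)·(7.31e-4) / (0.184) = 6.36e-5
ΔG = RT ln(Q/Keq) = (8.314 J mol⁻¹ K⁻¹)(650 K) × ln(6.36e-5/5.16e-4)
   = (5.404 kJ/mol)(-2.093) = -11.3 kJ/mol
ΔG < 0, so the forward reaction is spontaneous (proceeds forward).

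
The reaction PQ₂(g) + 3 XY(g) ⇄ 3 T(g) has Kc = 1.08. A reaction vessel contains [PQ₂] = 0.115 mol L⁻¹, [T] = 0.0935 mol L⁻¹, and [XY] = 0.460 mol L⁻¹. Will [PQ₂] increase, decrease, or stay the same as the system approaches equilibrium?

decrease

Qc = [T]³ / ([PQ₂]·[XY]³) = (0.0935)³ / ((0.115)·(0.460)³) = 0.0730
Qc = 0.0730 < Kc = 1.08: net forward reaction.
PQ₂ is a reactant, so it decreases.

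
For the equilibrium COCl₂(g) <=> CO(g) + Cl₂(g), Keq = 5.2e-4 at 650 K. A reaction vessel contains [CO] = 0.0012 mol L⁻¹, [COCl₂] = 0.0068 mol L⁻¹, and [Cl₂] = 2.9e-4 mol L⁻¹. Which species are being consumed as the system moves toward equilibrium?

Q = [CO]·[Cl₂] / [COCl₂] = (0.0012)·(2.9e-4) / (0.0068) = 5.1e-5
Q = 5.1e-5 < Keq = 5.2e-4: net forward reaction.

COCl₂ (reactants)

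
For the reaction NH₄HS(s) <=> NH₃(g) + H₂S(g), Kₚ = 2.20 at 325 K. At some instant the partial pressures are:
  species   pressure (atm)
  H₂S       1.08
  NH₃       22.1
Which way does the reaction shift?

(NH₄HS is a pure solid — omitted from Qₚ.)
Qₚ = P(NH₃)·P(H₂S) = (22.1)·(1.08) = 23.9
Qₚ = 23.9 > Kₚ = 2.20, so the reverse reaction proceeds.

in the reverse direction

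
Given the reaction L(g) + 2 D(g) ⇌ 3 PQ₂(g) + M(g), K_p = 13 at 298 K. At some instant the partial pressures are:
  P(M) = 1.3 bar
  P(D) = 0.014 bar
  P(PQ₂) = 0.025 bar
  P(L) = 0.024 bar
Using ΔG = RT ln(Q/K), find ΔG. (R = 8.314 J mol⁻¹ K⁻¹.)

Q_p = P(PQ₂)³·P(M) / (P(L)·P(D)²) = (0.025)³·(1.3) / ((0.024)·(0.014)²) = 4.32
ΔG = RT ln(Q_p/K_p) = (8.314 J mol⁻¹ K⁻¹)(298 K) × ln(4.32/13)
   = (2.478 kJ/mol)(-1.102) = -2.73 kJ/mol
ΔG < 0, so the forward reaction is spontaneous (proceeds forward).

ΔG = -2.73 kJ/mol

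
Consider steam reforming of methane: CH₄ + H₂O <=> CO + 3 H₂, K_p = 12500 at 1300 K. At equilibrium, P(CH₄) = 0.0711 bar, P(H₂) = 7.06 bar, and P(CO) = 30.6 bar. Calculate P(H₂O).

P(H₂O) = 12.1 bar

At equilibrium, K_p = P(CO)·P(H₂)³ / (P(CH₄)·P(H₂O)) = 12500.
(30.6)·(7.06)³ / ((0.0711)·(P(H₂O))) = 12500
P(H₂O) = 12.1 bar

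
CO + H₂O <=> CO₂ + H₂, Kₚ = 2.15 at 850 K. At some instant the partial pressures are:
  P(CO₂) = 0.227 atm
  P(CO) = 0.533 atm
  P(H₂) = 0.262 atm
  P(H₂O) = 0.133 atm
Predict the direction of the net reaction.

forward (toward products)

Qₚ = P(CO₂)·P(H₂) / (P(CO)·P(H₂O)) = (0.227)·(0.262) / ((0.533)·(0.133)) = 0.839
Qₚ = 0.839 < Kₚ = 2.15, so the forward reaction proceeds.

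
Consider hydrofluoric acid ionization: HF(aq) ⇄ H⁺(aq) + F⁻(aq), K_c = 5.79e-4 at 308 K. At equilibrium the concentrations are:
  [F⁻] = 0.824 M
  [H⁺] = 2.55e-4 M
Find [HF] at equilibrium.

[HF] = 0.363 M

At equilibrium, K_c = [H⁺]·[F⁻] / [HF] = 5.79e-4.
(2.55e-4)·(0.824) / ([HF]) = 5.79e-4
[HF] = 0.363 M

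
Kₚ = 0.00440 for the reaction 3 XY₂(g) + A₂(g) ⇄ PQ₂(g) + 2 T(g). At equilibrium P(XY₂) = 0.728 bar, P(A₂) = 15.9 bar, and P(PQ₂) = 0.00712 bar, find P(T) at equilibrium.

P(T) = 1.95 bar

At equilibrium, Kₚ = P(PQ₂)·P(T)² / (P(XY₂)³·P(A₂)) = 0.00440.
(0.00712)·(P(T))² / ((0.728)³·(15.9)) = 0.00440
P(T)² = 3.79 ⇒ P(T) = 1.95 bar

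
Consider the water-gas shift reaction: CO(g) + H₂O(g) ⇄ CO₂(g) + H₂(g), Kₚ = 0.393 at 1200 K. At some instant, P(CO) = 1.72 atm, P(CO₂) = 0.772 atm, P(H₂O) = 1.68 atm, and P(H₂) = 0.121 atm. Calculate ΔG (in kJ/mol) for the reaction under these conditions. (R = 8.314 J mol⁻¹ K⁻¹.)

ΔG = -24.9 kJ/mol

Qₚ = P(CO₂)·P(H₂) / (P(CO)·P(H₂O)) = (0.772)·(0.121) / ((1.72)·(1.68)) = 0.0323
ΔG = RT ln(Qₚ/Kₚ) = (8.314 J mol⁻¹ K⁻¹)(1200 K) × ln(0.0323/0.393)
   = (9.977 kJ/mol)(-2.499) = -24.9 kJ/mol
ΔG < 0, so the forward reaction is spontaneous (proceeds forward).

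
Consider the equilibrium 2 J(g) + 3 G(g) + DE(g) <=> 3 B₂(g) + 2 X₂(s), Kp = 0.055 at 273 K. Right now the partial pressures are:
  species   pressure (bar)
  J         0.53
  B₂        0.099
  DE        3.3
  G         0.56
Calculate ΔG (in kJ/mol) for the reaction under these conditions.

(X₂ is a pure solid — omitted from Qp.)
Qp = P(B₂)³ / (P(J)²·P(G)³·P(DE)) = (0.099)³ / ((0.53)²·(0.56)³·(3.3)) = 0.00596
ΔG = RT ln(Qp/Kp) = (8.314 J mol⁻¹ K⁻¹)(273 K) × ln(0.00596/0.055)
   = (2.270 kJ/mol)(-2.222) = -5.04 kJ/mol
ΔG < 0, so the forward reaction is spontaneous (proceeds forward).

ΔG = -5.04 kJ/mol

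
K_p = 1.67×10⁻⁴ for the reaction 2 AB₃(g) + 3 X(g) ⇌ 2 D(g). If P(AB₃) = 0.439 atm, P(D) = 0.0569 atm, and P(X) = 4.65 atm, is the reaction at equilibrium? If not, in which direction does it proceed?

neither direction; the system is at equilibrium

Q_p = P(D)² / (P(AB₃)²·P(X)³) = (0.0569)² / ((0.439)²·(4.65)³) = 1.67×10⁻⁴
Q_p = 1.67×10⁻⁴ = K_p, so the system is already at equilibrium.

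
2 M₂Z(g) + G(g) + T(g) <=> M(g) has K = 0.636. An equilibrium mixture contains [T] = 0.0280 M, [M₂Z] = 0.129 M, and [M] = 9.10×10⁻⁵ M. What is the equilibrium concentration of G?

[G] = 0.307 M

At equilibrium, K = [M] / ([M₂Z]²·[G]·[T]) = 0.636.
(9.10×10⁻⁵) / ((0.129)²·([G])·(0.0280)) = 0.636
[G] = 0.307 M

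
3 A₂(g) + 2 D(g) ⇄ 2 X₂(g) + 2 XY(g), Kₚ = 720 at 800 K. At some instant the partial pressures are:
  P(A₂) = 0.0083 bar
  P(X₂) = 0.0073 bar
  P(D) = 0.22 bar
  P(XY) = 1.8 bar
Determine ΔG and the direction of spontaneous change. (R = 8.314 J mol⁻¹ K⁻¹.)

ΔG = 14.4 kJ/mol; the forward reaction is non-spontaneous

Qₚ = P(X₂)²·P(XY)² / (P(A₂)³·P(D)²) = (0.0073)²·(1.8)² / ((0.0083)³·(0.22)²) = 6240
ΔG = RT ln(Qₚ/Kₚ) = (8.314 J mol⁻¹ K⁻¹)(800 K) × ln(6240/720)
   = (6.651 kJ/mol)(2.159) = 14.4 kJ/mol
ΔG > 0, so the forward reaction is non-spontaneous (proceeds in reverse).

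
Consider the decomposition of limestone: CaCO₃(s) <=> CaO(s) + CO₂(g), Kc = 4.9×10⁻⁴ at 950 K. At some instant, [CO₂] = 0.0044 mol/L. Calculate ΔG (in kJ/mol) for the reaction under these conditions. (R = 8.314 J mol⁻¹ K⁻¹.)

ΔG = 17.3 kJ/mol

(CaCO₃, CaO are pure solids — omitted from Qc.)
Qc = [CO₂] = 0.00440
ΔG = RT ln(Qc/Kc) = (8.314 J mol⁻¹ K⁻¹)(950 K) × ln(0.00440/4.9×10⁻⁴)
   = (7.898 kJ/mol)(2.195) = 17.3 kJ/mol
ΔG > 0, so the forward reaction is non-spontaneous (proceeds in reverse).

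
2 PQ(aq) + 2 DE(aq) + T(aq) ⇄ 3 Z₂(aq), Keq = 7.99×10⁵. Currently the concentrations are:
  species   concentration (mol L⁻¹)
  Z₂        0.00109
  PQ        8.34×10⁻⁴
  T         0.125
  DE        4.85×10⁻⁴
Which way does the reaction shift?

in the forward direction

Q = [Z₂]³ / ([PQ]²·[DE]²·[T]) = (0.00109)³ / ((8.34×10⁻⁴)²·(4.85×10⁻⁴)²·(0.125)) = 63300
Q = 63300 < Keq = 7.99×10⁵, so the forward reaction proceeds.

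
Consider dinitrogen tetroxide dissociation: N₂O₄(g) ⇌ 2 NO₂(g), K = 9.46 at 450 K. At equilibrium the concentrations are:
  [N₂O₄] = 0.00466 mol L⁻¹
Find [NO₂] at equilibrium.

[NO₂] = 0.210 mol L⁻¹

At equilibrium, K = [NO₂]² / [N₂O₄] = 9.46.
([NO₂])² / (0.00466) = 9.46
[NO₂]² = 0.0441 ⇒ [NO₂] = 0.210 mol L⁻¹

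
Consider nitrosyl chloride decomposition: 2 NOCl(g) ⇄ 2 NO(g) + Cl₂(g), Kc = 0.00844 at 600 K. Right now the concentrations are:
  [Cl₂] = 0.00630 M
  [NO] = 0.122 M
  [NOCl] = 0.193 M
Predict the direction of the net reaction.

in the forward direction

Qc = [NO]²·[Cl₂] / [NOCl]² = (0.122)²·(0.00630) / (0.193)² = 0.00252
Qc = 0.00252 < Kc = 0.00844, so the forward reaction proceeds.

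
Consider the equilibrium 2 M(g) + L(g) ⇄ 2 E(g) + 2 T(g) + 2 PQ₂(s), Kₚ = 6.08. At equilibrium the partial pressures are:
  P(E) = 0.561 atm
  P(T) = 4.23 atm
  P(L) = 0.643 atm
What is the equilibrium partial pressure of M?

(PQ₂ is a pure solid — omitted from Kₚ.)
At equilibrium, Kₚ = P(E)²·P(T)² / (P(M)²·P(L)) = 6.08.
(0.561)²·(4.23)² / ((P(M))²·(0.643)) = 6.08
P(M)² = 1.44 ⇒ P(M) = 1.20 atm

P(M) = 1.20 atm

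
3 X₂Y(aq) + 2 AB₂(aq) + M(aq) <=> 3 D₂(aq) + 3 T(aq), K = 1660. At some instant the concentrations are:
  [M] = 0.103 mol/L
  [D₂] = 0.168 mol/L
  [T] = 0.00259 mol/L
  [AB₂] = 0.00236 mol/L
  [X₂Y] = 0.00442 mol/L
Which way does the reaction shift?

Q = [D₂]³·[T]³ / ([X₂Y]³·[AB₂]²·[M]) = (0.168)³·(0.00259)³ / ((0.00442)³·(0.00236)²·(0.103)) = 1660
Q = 1660 = K, so the system is already at equilibrium.

no net change (already at equilibrium)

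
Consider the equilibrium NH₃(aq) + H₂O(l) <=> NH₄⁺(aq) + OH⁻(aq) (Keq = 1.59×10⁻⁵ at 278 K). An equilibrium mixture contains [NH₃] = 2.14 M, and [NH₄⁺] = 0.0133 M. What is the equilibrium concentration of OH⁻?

[OH⁻] = 0.00256 M

(H₂O is a pure liquid — omitted from Keq.)
At equilibrium, Keq = [NH₄⁺]·[OH⁻] / [NH₃] = 1.59×10⁻⁵.
(0.0133)·([OH⁻]) / (2.14) = 1.59×10⁻⁵
[OH⁻] = 0.00256 M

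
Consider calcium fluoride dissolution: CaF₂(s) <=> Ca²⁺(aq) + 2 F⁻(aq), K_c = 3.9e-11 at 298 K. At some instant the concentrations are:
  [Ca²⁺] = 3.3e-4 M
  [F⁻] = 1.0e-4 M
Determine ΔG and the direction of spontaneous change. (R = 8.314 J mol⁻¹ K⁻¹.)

(CaF₂ is a pure solid — omitted from Q_c.)
Q_c = [Ca²⁺]·[F⁻]² = (3.3e-4)·(1.0e-4)² = 3.30e-12
ΔG = RT ln(Q_c/K_c) = (8.314 J mol⁻¹ K⁻¹)(298 K) × ln(3.30e-12/3.9e-11)
   = (2.478 kJ/mol)(-2.470) = -6.12 kJ/mol
ΔG < 0, so the forward reaction is spontaneous (proceeds forward).

ΔG = -6.12 kJ/mol; the forward reaction is spontaneous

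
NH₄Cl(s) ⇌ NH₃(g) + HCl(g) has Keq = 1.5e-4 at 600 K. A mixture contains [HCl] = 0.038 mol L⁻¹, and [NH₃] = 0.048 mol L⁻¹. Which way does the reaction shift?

in the reverse direction

(NH₄Cl is a pure solid — omitted from Q.)
Q = [NH₃]·[HCl] = (0.048)·(0.038) = 0.0018
Q = 0.0018 > Keq = 1.5e-4, so the reverse reaction proceeds.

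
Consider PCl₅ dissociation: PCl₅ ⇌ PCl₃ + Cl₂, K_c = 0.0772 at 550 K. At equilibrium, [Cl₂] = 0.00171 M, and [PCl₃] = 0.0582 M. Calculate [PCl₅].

[PCl₅] = 0.00129 M

At equilibrium, K_c = [PCl₃]·[Cl₂] / [PCl₅] = 0.0772.
(0.0582)·(0.00171) / ([PCl₅]) = 0.0772
[PCl₅] = 0.00129 M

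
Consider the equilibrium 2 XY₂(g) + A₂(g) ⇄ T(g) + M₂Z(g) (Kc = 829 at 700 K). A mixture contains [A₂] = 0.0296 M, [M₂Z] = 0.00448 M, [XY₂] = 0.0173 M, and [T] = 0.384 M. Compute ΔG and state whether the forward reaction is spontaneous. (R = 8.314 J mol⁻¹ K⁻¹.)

Qc = [T]·[M₂Z] / ([XY₂]²·[A₂]) = (0.384)·(0.00448) / ((0.0173)²·(0.0296)) = 194
ΔG = RT ln(Qc/Kc) = (8.314 J mol⁻¹ K⁻¹)(700 K) × ln(194/829)
   = (5.820 kJ/mol)(-1.452) = -8.45 kJ/mol
ΔG < 0, so the forward reaction is spontaneous (proceeds forward).

ΔG = -8.45 kJ/mol; the forward reaction is spontaneous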